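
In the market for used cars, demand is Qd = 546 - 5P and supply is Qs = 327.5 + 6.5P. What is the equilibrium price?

P* = 19

Set Qd = Qs: 546 - 5P = 327.5 + 6.5P.
218.5 = 11.5P, so P* = 19.
Q* = 546 − 5(19) = 451.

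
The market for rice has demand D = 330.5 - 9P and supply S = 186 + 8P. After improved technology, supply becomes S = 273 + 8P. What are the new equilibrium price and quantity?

P' = 115/34, Q' = 5101/17

Original equilibrium: P* = 8.5, Q* = 254.
New equilibrium: 330.5 - 9P = 273 + 8P, so 57.5 = 17P and P' = 115/34; Q' = 330.5 − 9(115/34) = 5101/17.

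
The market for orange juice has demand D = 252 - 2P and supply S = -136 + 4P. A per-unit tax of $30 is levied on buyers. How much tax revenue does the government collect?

Pre-tax equilibrium: P* = 194/3, Q* = 368/3.
Tax on buyers shifts demand to D = 252 − 2(P + 30) = 192 - 2P.
192 - 2P = -136 + 4P gives seller price Ps = 164/3; buyers pay Pb = 164/3 + 30 = 254/3.
New quantity: Q = 252 − 2(254/3) = 248/3.
Revenue = 30 × 248/3 = 2480.

Tax revenue = 2480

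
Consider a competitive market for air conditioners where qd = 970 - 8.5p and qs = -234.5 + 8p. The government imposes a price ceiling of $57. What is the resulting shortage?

Shortage = 264

Equilibrium price would be p* = 73, so the ceiling at 57 binds.
At p = 57: qd = 970 − 8.5(57) = 485.5, qs = -234.5 + 8(57) = 221.5.
Shortage = 485.5 − 221.5 = 264.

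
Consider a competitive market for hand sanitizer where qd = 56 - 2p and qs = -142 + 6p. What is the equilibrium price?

Set qd = qs: 56 - 2p = -142 + 6p.
198 = 8p, so p* = 24.75.
q* = 56 − 2(24.75) = 6.5.

p* = 24.75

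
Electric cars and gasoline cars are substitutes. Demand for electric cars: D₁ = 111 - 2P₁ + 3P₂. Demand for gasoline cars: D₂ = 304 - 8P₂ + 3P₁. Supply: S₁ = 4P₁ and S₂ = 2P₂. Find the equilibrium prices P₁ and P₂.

P₁ = 674/17, P₂ = 719/17

Market 1: 111 - 2P₁ + 3P₂ = 4P₁ → 6P₁ - 3P₂ = 111.
Market 2: 10P₂ - 3P₁ = 304.
Eliminating P₂: 10×(1) + 3×(2) gives 51P₁ = 2022, so P₁ = 674/17.
Back-substitute into (2): P₂ = (304 + 3×674/17) / 10 = 719/17.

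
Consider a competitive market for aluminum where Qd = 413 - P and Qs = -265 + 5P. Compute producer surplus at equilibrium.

Equilibrium: 413 - P = -265 + 5P gives P* = 113, Q* = 300.
Supply starts at P = 53 (where Qs = 0).
PS = ½(113 − 53)(300) = 9000.

Producer surplus = 9000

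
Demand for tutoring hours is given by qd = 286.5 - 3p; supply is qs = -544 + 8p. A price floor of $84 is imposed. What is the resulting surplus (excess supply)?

Surplus = 93.5

Equilibrium price would be p* = 75.5, so the floor at 84 binds.
At p = 84: qd = 34.5, qs = 128.
Surplus = 128 − 34.5 = 93.5.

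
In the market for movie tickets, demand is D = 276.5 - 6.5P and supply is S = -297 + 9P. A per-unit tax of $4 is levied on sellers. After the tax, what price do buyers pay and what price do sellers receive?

Buyers pay 1219/31, sellers receive 1095/31

Pre-tax equilibrium: P* = 37, Q* = 36.
Tax on sellers shifts supply to S = -297 + 9(P − 4) = -333 + 9P.
276.5 - 6.5P = -333 + 9P gives buyer price Pb = 1219/31; sellers receive Ps = 1219/31 − 4 = 1095/31.
New quantity: Q = 276.5 − 6.5(1219/31) = 648/31.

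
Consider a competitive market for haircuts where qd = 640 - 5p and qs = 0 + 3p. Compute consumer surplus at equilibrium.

Consumer surplus = 5760

Equilibrium: 640 - 5p = 0 + 3p gives p* = 80, q* = 240.
Demand choke price (qd = 0): p = 128.
CS = ½(128 − 80)(240) = 5760.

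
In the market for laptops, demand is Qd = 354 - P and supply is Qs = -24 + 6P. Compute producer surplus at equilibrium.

Producer surplus = 7500

Equilibrium: 354 - P = -24 + 6P gives P* = 54, Q* = 300.
Supply starts at P = 4 (where Qs = 0).
PS = ½(54 − 4)(300) = 7500.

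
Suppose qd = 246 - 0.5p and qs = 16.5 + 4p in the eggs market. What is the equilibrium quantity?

q* = 220.5

Set qd = qs: 246 - 0.5p = 16.5 + 4p.
229.5 = 4.5p, so p* = 51.
q* = 246 − 0.5(51) = 220.5.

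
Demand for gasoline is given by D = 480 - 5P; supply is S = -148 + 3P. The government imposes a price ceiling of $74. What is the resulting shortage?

Equilibrium price would be P* = 78.5, so the ceiling at 74 binds.
At P = 74: D = 480 − 5(74) = 110, S = -148 + 3(74) = 74.
Shortage = 110 − 74 = 36.

Shortage = 36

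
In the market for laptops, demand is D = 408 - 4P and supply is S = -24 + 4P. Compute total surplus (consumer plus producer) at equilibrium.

Equilibrium: 408 - 4P = -24 + 4P gives P* = 54, Q* = 192.
Demand choke price: P = 102; supply starts at P = 6.
CS = ½(102 − 54)(192) = 4608; PS = ½(54 − 6)(192) = 4608.

Total surplus = 9216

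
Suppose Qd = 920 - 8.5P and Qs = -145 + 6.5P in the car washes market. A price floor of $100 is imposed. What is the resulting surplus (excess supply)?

Equilibrium price would be P* = 71, so the floor at 100 binds.
At P = 100: Qd = 70, Qs = 505.
Surplus = 505 − 70 = 435.

Surplus = 435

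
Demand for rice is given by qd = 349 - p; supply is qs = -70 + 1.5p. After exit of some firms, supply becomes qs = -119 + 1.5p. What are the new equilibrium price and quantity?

p' = 187.2, q' = 161.8

Original equilibrium: p* = 167.6, q* = 181.4.
New equilibrium: 349 - p = -119 + 1.5p, so 468 = 2.5p and p' = 187.2; q' = 349 − 1(187.2) = 161.8.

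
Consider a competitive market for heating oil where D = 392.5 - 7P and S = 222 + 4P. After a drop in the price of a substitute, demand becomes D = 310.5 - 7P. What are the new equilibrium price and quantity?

P' = 177/22, Q' = 2796/11

Original equilibrium: P* = 15.5, Q* = 284.
New equilibrium: 310.5 - 7P = 222 + 4P, so 88.5 = 11P and P' = 177/22; Q' = 310.5 − 7(177/22) = 2796/11.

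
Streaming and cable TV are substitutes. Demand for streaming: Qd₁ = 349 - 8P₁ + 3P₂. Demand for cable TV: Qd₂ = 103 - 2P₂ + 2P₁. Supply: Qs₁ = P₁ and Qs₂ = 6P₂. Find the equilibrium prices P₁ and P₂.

P₁ = 3101/66, P₂ = 1625/66

Market 1: 349 - 8P₁ + 3P₂ = P₁ → 9P₁ - 3P₂ = 349.
Market 2: 8P₂ - 2P₁ = 103.
Eliminating P₂: 8×(1) + 3×(2) gives 66P₁ = 3101, so P₁ = 3101/66.
Back-substitute into (2): P₂ = (103 + 2×3101/66) / 8 = 1625/66.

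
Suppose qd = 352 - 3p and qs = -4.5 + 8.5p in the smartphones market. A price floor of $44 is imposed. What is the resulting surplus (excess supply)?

Equilibrium price would be p* = 31, so the floor at 44 binds.
At p = 44: qd = 220, qs = 369.5.
Surplus = 369.5 − 220 = 149.5.

Surplus = 149.5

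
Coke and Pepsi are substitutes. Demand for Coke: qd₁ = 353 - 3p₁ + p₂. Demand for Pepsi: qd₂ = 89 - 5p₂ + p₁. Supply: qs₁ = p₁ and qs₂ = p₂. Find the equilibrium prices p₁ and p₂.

p₁ = 2207/23, p₂ = 709/23

Market 1: 353 - 3p₁ + p₂ = p₁ → 4p₁ - p₂ = 353.
Market 2: 6p₂ - p₁ = 89.
Eliminating p₂: 6×(1) + 1×(2) gives 23p₁ = 2207, so p₁ = 2207/23.
Back-substitute into (2): p₂ = (89 + 1×2207/23) / 6 = 709/23.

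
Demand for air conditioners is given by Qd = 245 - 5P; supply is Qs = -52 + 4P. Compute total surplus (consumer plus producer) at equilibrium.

Equilibrium: 245 - 5P = -52 + 4P gives P* = 33, Q* = 80.
Demand choke price: P = 49; supply starts at P = 13.
CS = ½(49 − 33)(80) = 640; PS = ½(33 − 13)(80) = 800.

Total surplus = 1440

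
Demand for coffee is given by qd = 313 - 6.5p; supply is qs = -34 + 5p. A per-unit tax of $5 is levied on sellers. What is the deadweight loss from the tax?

Deadweight loss = 1625/46

Pre-tax equilibrium: p* = 694/23, q* = 2688/23.
Tax on sellers shifts supply to qs = -34 + 5(p − 5) = -59 + 5p.
313 - 6.5p = -59 + 5p gives buyer price pb = 744/23; sellers receive ps = 744/23 − 5 = 629/23.
New quantity: q = 313 − 6.5(744/23) = 2363/23.
DWL = ½ × 5 × (2688/23 − 2363/23) = 1625/46.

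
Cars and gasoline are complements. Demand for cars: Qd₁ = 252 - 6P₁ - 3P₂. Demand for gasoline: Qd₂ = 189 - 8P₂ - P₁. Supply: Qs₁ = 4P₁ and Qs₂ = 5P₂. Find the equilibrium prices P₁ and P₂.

P₁ = 2709/127, P₂ = 1638/127

Market 1: 252 - 6P₁ - 3P₂ = 4P₁ → 10P₁ + 3P₂ = 252.
Market 2: 13P₂ + P₁ = 189.
Eliminating P₂: 13×(1) − 3×(2) gives 127P₁ = 2709, so P₁ = 2709/127.
Back-substitute into (2): P₂ = (189 − 1×2709/127) / 13 = 1638/127.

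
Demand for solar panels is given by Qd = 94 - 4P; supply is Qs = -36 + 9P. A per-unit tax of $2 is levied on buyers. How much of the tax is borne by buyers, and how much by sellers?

Pre-tax equilibrium: P* = 10, Q* = 54.
Tax on buyers shifts demand to Qd = 94 − 4(P + 2) = 86 - 4P.
86 - 4P = -36 + 9P gives seller price Ps = 122/13; buyers pay Pb = 122/13 + 2 = 148/13.
New quantity: Q = 94 − 4(148/13) = 630/13.
Buyer burden = 148/13 − 10 = 18/13; seller burden = 10 − 122/13 = 8/13.

Buyers bear 18/13, sellers bear 8/13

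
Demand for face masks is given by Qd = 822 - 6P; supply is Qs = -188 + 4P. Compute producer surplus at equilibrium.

Producer surplus = 5832

Equilibrium: 822 - 6P = -188 + 4P gives P* = 101, Q* = 216.
Supply starts at P = 47 (where Qs = 0).
PS = ½(101 − 47)(216) = 5832.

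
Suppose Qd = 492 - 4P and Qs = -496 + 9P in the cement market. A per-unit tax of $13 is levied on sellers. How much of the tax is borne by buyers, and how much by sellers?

Pre-tax equilibrium: P* = 76, Q* = 188.
Tax on sellers shifts supply to Qs = -496 + 9(P − 13) = -613 + 9P.
492 - 4P = -613 + 9P gives buyer price Pb = 85; sellers receive Ps = 85 − 13 = 72.
New quantity: Q = 492 − 4(85) = 152.
Buyer burden = 85 − 76 = 9; seller burden = 76 − 72 = 4.

Buyers bear $9, sellers bear $4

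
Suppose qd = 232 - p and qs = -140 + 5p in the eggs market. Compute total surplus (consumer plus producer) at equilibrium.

Total surplus = 17340

Equilibrium: 232 - p = -140 + 5p gives p* = 62, q* = 170.
Demand choke price: p = 232; supply starts at p = 28.
CS = ½(232 − 62)(170) = 14450; PS = ½(62 − 28)(170) = 2890.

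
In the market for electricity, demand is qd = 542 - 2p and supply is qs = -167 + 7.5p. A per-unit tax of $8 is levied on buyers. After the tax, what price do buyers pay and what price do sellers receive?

Buyers pay 1538/19, sellers receive 1386/19

Pre-tax equilibrium: p* = 1418/19, q* = 7462/19.
Tax on buyers shifts demand to qd = 542 − 2(p + 8) = 526 - 2p.
526 - 2p = -167 + 7.5p gives seller price ps = 1386/19; buyers pay pb = 1386/19 + 8 = 1538/19.
New quantity: q = 542 − 2(1538/19) = 7222/19.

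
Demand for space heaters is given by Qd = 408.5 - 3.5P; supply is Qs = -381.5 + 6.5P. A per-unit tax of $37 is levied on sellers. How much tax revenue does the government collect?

Pre-tax equilibrium: P* = 79, Q* = 132.
Tax on sellers shifts supply to Qs = -381.5 + 6.5(P − 37) = -622 + 6.5P.
408.5 - 3.5P = -622 + 6.5P gives buyer price Pb = 103.05; sellers receive Ps = 103.05 − 37 = 66.05.
New quantity: Q = 408.5 − 3.5(103.05) = 47.825.
Revenue = 37 × 47.825 = 1769.525.

Tax revenue = 1769.525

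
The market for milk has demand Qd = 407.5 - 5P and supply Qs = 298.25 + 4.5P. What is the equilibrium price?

P* = 11.5

Set Qd = Qs: 407.5 - 5P = 298.25 + 4.5P.
109.25 = 9.5P, so P* = 11.5.
Q* = 407.5 − 5(11.5) = 350.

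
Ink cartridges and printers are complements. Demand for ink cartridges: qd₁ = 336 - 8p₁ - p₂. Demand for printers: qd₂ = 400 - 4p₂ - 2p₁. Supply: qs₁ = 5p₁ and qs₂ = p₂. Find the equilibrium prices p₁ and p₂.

p₁ = 1280/63, p₂ = 4528/63

Market 1: 336 - 8p₁ - p₂ = 5p₁ → 13p₁ + p₂ = 336.
Market 2: 5p₂ + 2p₁ = 400.
Eliminating p₂: 5×(1) − 1×(2) gives 63p₁ = 1280, so p₁ = 1280/63.
Back-substitute into (2): p₂ = (400 − 2×1280/63) / 5 = 4528/63.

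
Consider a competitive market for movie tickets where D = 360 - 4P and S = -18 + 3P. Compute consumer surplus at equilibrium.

Equilibrium: 360 - 4P = -18 + 3P gives P* = 54, Q* = 144.
Demand choke price (D = 0): P = 90.
CS = ½(90 − 54)(144) = 2592.

Consumer surplus = 2592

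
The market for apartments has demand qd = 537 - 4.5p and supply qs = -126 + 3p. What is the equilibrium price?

p* = 88.4

Set qd = qs: 537 - 4.5p = -126 + 3p.
663 = 7.5p, so p* = 88.4.
q* = 537 − 4.5(88.4) = 139.2.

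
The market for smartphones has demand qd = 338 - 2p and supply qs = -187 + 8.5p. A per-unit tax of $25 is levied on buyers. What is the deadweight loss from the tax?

Deadweight loss = 10625/21

Pre-tax equilibrium: p* = 50, q* = 238.
Tax on buyers shifts demand to qd = 338 − 2(p + 25) = 288 - 2p.
288 - 2p = -187 + 8.5p gives seller price ps = 950/21; buyers pay pb = 950/21 + 25 = 1475/21.
New quantity: q = 338 − 2(1475/21) = 4148/21.
DWL = ½ × 25 × (238 − 4148/21) = 10625/21.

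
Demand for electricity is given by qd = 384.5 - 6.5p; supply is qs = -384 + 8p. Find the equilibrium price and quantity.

p* = 53, q* = 40

Set qd = qs: 384.5 - 6.5p = -384 + 8p.
768.5 = 14.5p, so p* = 53.
q* = 384.5 − 6.5(53) = 40.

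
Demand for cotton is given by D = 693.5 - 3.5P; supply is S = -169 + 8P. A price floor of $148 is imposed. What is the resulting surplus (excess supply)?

Equilibrium price would be P* = 75, so the floor at 148 binds.
At P = 148: D = 175.5, S = 1015.
Surplus = 1015 − 175.5 = 839.5.

Surplus = 839.5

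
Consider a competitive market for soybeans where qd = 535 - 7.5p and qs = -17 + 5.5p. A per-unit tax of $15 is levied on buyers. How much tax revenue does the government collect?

Tax revenue = 131775/52

Pre-tax equilibrium: p* = 552/13, q* = 2815/13.
Tax on buyers shifts demand to qd = 535 − 7.5(p + 15) = 422.5 - 7.5p.
422.5 - 7.5p = -17 + 5.5p gives seller price ps = 879/26; buyers pay pb = 879/26 + 15 = 1269/26.
New quantity: q = 535 − 7.5(1269/26) = 8785/52.
Revenue = 15 × 8785/52 = 131775/52.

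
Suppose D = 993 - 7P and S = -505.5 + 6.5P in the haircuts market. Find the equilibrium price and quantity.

P* = 111, Q* = 216

Set D = S: 993 - 7P = -505.5 + 6.5P.
1498.5 = 13.5P, so P* = 111.
Q* = 993 − 7(111) = 216.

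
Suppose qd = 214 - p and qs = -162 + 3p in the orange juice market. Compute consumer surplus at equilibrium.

Equilibrium: 214 - p = -162 + 3p gives p* = 94, q* = 120.
Demand choke price (qd = 0): p = 214.
CS = ½(214 − 94)(120) = 7200.

Consumer surplus = 7200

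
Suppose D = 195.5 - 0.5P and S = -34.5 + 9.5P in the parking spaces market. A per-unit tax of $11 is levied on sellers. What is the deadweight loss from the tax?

Pre-tax equilibrium: P* = 23, Q* = 184.
Tax on sellers shifts supply to S = -34.5 + 9.5(P − 11) = -139 + 9.5P.
195.5 - 0.5P = -139 + 9.5P gives buyer price Pb = 33.45; sellers receive Ps = 33.45 − 11 = 22.45.
New quantity: Q = 195.5 − 0.5(33.45) = 178.775.
DWL = ½ × 11 × (184 − 178.775) = 28.7375.

Deadweight loss = 28.7375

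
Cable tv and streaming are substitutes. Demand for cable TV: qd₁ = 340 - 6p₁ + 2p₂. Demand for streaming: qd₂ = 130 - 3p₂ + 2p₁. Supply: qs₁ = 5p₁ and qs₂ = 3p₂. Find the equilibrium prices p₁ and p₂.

p₁ = 1150/31, p₂ = 1055/31

Market 1: 340 - 6p₁ + 2p₂ = 5p₁ → 11p₁ - 2p₂ = 340.
Market 2: 6p₂ - 2p₁ = 130.
Eliminating p₂: 6×(1) + 2×(2) gives 62p₁ = 2300, so p₁ = 1150/31.
Back-substitute into (2): p₂ = (130 + 2×1150/31) / 6 = 1055/31.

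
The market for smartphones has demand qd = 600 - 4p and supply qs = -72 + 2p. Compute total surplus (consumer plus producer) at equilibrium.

Total surplus = 8664

Equilibrium: 600 - 4p = -72 + 2p gives p* = 112, q* = 152.
Demand choke price: p = 150; supply starts at p = 36.
CS = ½(150 − 112)(152) = 2888; PS = ½(112 − 36)(152) = 5776.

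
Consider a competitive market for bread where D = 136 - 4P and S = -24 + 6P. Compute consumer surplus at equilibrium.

Consumer surplus = 648

Equilibrium: 136 - 4P = -24 + 6P gives P* = 16, Q* = 72.
Demand choke price (D = 0): P = 34.
CS = ½(34 − 16)(72) = 648.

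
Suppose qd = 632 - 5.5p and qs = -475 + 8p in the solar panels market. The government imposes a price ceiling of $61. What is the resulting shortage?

Equilibrium price would be p* = 82, so the ceiling at 61 binds.
At p = 61: qd = 632 − 5.5(61) = 296.5, qs = -475 + 8(61) = 13.
Shortage = 296.5 − 13 = 283.5.

Shortage = 283.5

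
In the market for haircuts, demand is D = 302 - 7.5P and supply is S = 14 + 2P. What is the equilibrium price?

Set D = S: 302 - 7.5P = 14 + 2P.
288 = 9.5P, so P* = 576/19.
Q* = 302 − 7.5(576/19) = 1418/19.

P* = 576/19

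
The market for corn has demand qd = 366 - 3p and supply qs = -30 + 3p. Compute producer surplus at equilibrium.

Equilibrium: 366 - 3p = -30 + 3p gives p* = 66, q* = 168.
Supply starts at p = 10 (where qs = 0).
PS = ½(66 − 10)(168) = 4704.

Producer surplus = 4704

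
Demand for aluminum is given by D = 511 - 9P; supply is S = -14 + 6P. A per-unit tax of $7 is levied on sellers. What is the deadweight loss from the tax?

Deadweight loss = 88.2

Pre-tax equilibrium: P* = 35, Q* = 196.
Tax on sellers shifts supply to S = -14 + 6(P − 7) = -56 + 6P.
511 - 9P = -56 + 6P gives buyer price Pb = 37.8; sellers receive Ps = 37.8 − 7 = 30.8.
New quantity: Q = 511 − 9(37.8) = 170.8.
DWL = ½ × 7 × (196 − 170.8) = 88.2.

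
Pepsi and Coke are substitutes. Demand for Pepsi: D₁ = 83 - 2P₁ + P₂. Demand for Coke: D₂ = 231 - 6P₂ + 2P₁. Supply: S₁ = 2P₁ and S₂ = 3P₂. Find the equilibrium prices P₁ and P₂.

P₁ = 489/17, P₂ = 545/17

Market 1: 83 - 2P₁ + P₂ = 2P₁ → 4P₁ - P₂ = 83.
Market 2: 9P₂ - 2P₁ = 231.
Eliminating P₂: 9×(1) + 1×(2) gives 34P₁ = 978, so P₁ = 489/17.
Back-substitute into (2): P₂ = (231 + 2×489/17) / 9 = 545/17.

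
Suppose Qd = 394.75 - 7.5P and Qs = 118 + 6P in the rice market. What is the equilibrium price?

Set Qd = Qs: 394.75 - 7.5P = 118 + 6P.
276.75 = 13.5P, so P* = 20.5.
Q* = 394.75 − 7.5(20.5) = 241.

P* = 20.5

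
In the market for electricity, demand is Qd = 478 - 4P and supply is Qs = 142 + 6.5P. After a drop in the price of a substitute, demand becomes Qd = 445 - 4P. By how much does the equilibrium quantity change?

ΔQ = -143/7

Original equilibrium: P* = 32, Q* = 350.
New equilibrium: 445 - 4P = 142 + 6.5P, so 303 = 10.5P and P' = 202/7; Q' = 445 − 4(202/7) = 2307/7.
Change in quantity: 2307/7 − 350 = -143/7.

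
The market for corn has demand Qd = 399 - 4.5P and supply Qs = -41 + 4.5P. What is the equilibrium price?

Set Qd = Qs: 399 - 4.5P = -41 + 4.5P.
440 = 9P, so P* = 440/9.
Q* = 399 − 4.5(440/9) = 179.

P* = 440/9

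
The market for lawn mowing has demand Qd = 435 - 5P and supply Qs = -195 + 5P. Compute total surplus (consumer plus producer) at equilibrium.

Total surplus = 2880

Equilibrium: 435 - 5P = -195 + 5P gives P* = 63, Q* = 120.
Demand choke price: P = 87; supply starts at P = 39.
CS = ½(87 − 63)(120) = 1440; PS = ½(63 − 39)(120) = 1440.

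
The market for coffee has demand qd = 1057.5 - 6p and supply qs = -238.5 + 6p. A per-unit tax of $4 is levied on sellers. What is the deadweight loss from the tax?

Deadweight loss = 24

Pre-tax equilibrium: p* = 108, q* = 409.5.
Tax on sellers shifts supply to qs = -238.5 + 6(p − 4) = -262.5 + 6p.
1057.5 - 6p = -262.5 + 6p gives buyer price pb = 110; sellers receive ps = 110 − 4 = 106.
New quantity: q = 1057.5 − 6(110) = 397.5.
DWL = ½ × 4 × (409.5 − 397.5) = 24.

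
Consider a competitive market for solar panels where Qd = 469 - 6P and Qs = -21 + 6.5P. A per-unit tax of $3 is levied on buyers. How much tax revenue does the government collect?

Tax revenue = 673.32

Pre-tax equilibrium: P* = 39.2, Q* = 233.8.
Tax on buyers shifts demand to Qd = 469 − 6(P + 3) = 451 - 6P.
451 - 6P = -21 + 6.5P gives seller price Ps = 37.76; buyers pay Pb = 37.76 + 3 = 40.76.
New quantity: Q = 469 − 6(40.76) = 224.44.
Revenue = 3 × 224.44 = 673.32.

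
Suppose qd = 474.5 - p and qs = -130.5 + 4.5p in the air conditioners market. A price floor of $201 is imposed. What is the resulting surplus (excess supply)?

Equilibrium price would be p* = 110, so the floor at 201 binds.
At p = 201: qd = 273.5, qs = 774.
Surplus = 774 − 273.5 = 500.5.

Surplus = 500.5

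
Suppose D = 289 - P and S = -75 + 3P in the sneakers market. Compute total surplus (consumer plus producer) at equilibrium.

Equilibrium: 289 - P = -75 + 3P gives P* = 91, Q* = 198.
Demand choke price: P = 289; supply starts at P = 25.
CS = ½(289 − 91)(198) = 19602; PS = ½(91 − 25)(198) = 6534.

Total surplus = 26136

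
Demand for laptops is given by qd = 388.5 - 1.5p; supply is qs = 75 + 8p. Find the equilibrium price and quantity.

Set qd = qs: 388.5 - 1.5p = 75 + 8p.
313.5 = 9.5p, so p* = 33.
q* = 388.5 − 1.5(33) = 339.

p* = 33, q* = 339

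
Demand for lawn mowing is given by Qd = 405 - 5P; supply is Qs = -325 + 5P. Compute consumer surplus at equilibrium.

Consumer surplus = 160

Equilibrium: 405 - 5P = -325 + 5P gives P* = 73, Q* = 40.
Demand choke price (Qd = 0): P = 81.
CS = ½(81 − 73)(40) = 160.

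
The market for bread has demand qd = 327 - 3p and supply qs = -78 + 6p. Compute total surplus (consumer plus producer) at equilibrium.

Equilibrium: 327 - 3p = -78 + 6p gives p* = 45, q* = 192.
Demand choke price: p = 109; supply starts at p = 13.
CS = ½(109 − 45)(192) = 6144; PS = ½(45 − 13)(192) = 3072.

Total surplus = 9216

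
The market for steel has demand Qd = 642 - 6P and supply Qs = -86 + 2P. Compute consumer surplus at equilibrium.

Equilibrium: 642 - 6P = -86 + 2P gives P* = 91, Q* = 96.
Demand choke price (Qd = 0): P = 107.
CS = ½(107 − 91)(96) = 768.

Consumer surplus = 768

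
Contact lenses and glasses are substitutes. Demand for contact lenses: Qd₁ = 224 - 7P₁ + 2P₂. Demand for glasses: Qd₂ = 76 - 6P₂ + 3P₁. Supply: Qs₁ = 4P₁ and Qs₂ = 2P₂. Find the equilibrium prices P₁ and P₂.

Market 1: 224 - 7P₁ + 2P₂ = 4P₁ → 11P₁ - 2P₂ = 224.
Market 2: 8P₂ - 3P₁ = 76.
Eliminating P₂: 8×(1) + 2×(2) gives 82P₁ = 1944, so P₁ = 972/41.
Back-substitute into (2): P₂ = (76 + 3×972/41) / 8 = 754/41.

P₁ = 972/41, P₂ = 754/41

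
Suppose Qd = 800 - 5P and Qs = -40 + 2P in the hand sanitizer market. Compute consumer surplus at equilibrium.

Consumer surplus = 4000

Equilibrium: 800 - 5P = -40 + 2P gives P* = 120, Q* = 200.
Demand choke price (Qd = 0): P = 160.
CS = ½(160 − 120)(200) = 4000.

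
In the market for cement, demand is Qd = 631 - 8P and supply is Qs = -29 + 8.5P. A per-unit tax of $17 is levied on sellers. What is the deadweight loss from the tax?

Pre-tax equilibrium: P* = 40, Q* = 311.
Tax on sellers shifts supply to Qs = -29 + 8.5(P − 17) = -173.5 + 8.5P.
631 - 8P = -173.5 + 8.5P gives buyer price Pb = 1609/33; sellers receive Ps = 1609/33 − 17 = 1048/33.
New quantity: Q = 631 − 8(1609/33) = 7951/33.
DWL = ½ × 17 × (311 − 7951/33) = 19652/33.

Deadweight loss = 19652/33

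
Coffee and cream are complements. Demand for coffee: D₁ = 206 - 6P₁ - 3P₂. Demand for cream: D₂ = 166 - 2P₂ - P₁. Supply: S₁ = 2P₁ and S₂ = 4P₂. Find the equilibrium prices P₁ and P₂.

Market 1: 206 - 6P₁ - 3P₂ = 2P₁ → 8P₁ + 3P₂ = 206.
Market 2: 6P₂ + P₁ = 166.
Eliminating P₂: 6×(1) − 3×(2) gives 45P₁ = 738, so P₁ = 16.4.
Back-substitute into (2): P₂ = (166 − 1×16.4) / 6 = 374/15.

P₁ = 16.4, P₂ = 374/15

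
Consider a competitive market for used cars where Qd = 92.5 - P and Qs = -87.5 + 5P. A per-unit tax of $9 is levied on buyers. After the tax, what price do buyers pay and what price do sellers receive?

Buyers pay $37.5, sellers receive $28.5

Pre-tax equilibrium: P* = 30, Q* = 62.5.
Tax on buyers shifts demand to Qd = 92.5 − 1(P + 9) = 83.5 - P.
83.5 - P = -87.5 + 5P gives seller price Ps = 28.5; buyers pay Pb = 28.5 + 9 = 37.5.
New quantity: Q = 92.5 − 1(37.5) = 55.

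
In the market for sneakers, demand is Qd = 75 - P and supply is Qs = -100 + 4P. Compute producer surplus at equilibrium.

Producer surplus = 200

Equilibrium: 75 - P = -100 + 4P gives P* = 35, Q* = 40.
Supply starts at P = 25 (where Qs = 0).
PS = ½(35 − 25)(40) = 200.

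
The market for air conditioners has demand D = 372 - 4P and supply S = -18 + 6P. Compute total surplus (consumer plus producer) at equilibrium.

Equilibrium: 372 - 4P = -18 + 6P gives P* = 39, Q* = 216.
Demand choke price: P = 93; supply starts at P = 3.
CS = ½(93 − 39)(216) = 5832; PS = ½(39 − 3)(216) = 3888.

Total surplus = 9720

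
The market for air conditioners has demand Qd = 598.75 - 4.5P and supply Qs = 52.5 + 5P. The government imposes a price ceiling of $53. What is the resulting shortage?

Equilibrium price would be P* = 57.5, so the ceiling at 53 binds.
At P = 53: Qd = 598.75 − 4.5(53) = 360.25, Qs = 52.5 + 5(53) = 317.5.
Shortage = 360.25 − 317.5 = 42.75.

Shortage = 42.75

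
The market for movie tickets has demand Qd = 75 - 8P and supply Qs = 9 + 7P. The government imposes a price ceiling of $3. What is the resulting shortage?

Equilibrium price would be P* = 4.4, so the ceiling at 3 binds.
At P = 3: Qd = 75 − 8(3) = 51, Qs = 9 + 7(3) = 30.
Shortage = 51 − 30 = 21.

Shortage = 21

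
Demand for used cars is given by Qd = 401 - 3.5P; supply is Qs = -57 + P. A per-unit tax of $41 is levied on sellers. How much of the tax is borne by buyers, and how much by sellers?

Buyers bear 82/9, sellers bear 287/9

Pre-tax equilibrium: P* = 916/9, Q* = 403/9.
Tax on sellers shifts supply to Qs = -57 + 1(P − 41) = -98 + P.
401 - 3.5P = -98 + P gives buyer price Pb = 998/9; sellers receive Ps = 998/9 − 41 = 629/9.
New quantity: Q = 401 − 3.5(998/9) = 116/9.
Buyer burden = 998/9 − 916/9 = 82/9; seller burden = 916/9 − 629/9 = 287/9.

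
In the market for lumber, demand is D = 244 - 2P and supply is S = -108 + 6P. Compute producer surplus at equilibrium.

Equilibrium: 244 - 2P = -108 + 6P gives P* = 44, Q* = 156.
Supply starts at P = 18 (where S = 0).
PS = ½(44 − 18)(156) = 2028.

Producer surplus = 2028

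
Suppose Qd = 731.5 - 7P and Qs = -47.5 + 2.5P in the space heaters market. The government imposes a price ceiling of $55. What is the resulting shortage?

Shortage = 256.5

Equilibrium price would be P* = 82, so the ceiling at 55 binds.
At P = 55: Qd = 731.5 − 7(55) = 346.5, Qs = -47.5 + 2.5(55) = 90.
Shortage = 346.5 − 90 = 256.5.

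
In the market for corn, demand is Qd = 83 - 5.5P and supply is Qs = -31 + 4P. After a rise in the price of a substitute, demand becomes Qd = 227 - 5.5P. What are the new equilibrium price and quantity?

P' = 516/19, Q' = 1475/19

Original equilibrium: P* = 12, Q* = 17.
New equilibrium: 227 - 5.5P = -31 + 4P, so 258 = 9.5P and P' = 516/19; Q' = 227 − 5.5(516/19) = 1475/19.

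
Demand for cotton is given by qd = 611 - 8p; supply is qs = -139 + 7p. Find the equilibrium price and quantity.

p* = 50, q* = 211

Set qd = qs: 611 - 8p = -139 + 7p.
750 = 15p, so p* = 50.
q* = 611 − 8(50) = 211.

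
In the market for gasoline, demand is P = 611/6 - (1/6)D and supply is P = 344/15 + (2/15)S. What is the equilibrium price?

P* = 58

Set the two price expressions equal: 611/6 - (1/6)Q = 344/15 + (2/15)Q.
78.9 = 0.3Q, so Q* = 263.
P* = 611/6 − (1/6)(263) = 58.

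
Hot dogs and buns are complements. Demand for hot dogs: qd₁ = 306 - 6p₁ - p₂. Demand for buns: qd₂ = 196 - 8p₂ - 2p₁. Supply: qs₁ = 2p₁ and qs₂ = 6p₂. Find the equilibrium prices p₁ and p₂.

Market 1: 306 - 6p₁ - p₂ = 2p₁ → 8p₁ + p₂ = 306.
Market 2: 14p₂ + 2p₁ = 196.
Eliminating p₂: 14×(1) − 1×(2) gives 110p₁ = 4088, so p₁ = 2044/55.
Back-substitute into (2): p₂ = (196 − 2×2044/55) / 14 = 478/55.

p₁ = 2044/55, p₂ = 478/55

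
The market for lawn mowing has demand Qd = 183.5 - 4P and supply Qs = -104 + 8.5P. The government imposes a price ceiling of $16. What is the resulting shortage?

Equilibrium price would be P* = 23, so the ceiling at 16 binds.
At P = 16: Qd = 183.5 − 4(16) = 119.5, Qs = -104 + 8.5(16) = 32.
Shortage = 119.5 − 32 = 87.5.

Shortage = 87.5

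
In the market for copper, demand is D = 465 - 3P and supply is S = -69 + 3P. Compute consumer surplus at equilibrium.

Consumer surplus = 6534

Equilibrium: 465 - 3P = -69 + 3P gives P* = 89, Q* = 198.
Demand choke price (D = 0): P = 155.
CS = ½(155 − 89)(198) = 6534.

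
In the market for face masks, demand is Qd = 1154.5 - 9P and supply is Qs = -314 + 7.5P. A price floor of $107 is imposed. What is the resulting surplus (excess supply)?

Surplus = 297

Equilibrium price would be P* = 89, so the floor at 107 binds.
At P = 107: Qd = 191.5, Qs = 488.5.
Surplus = 488.5 − 191.5 = 297.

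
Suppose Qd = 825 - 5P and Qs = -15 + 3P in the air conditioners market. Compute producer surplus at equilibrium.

Equilibrium: 825 - 5P = -15 + 3P gives P* = 105, Q* = 300.
Supply starts at P = 5 (where Qs = 0).
PS = ½(105 − 5)(300) = 15000.

Producer surplus = 15000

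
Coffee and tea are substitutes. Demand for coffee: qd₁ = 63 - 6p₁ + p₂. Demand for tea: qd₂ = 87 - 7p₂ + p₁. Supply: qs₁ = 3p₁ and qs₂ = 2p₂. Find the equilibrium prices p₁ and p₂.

Market 1: 63 - 6p₁ + p₂ = 3p₁ → 9p₁ - p₂ = 63.
Market 2: 9p₂ - p₁ = 87.
Eliminating p₂: 9×(1) + 1×(2) gives 80p₁ = 654, so p₁ = 8.175.
Back-substitute into (2): p₂ = (87 + 1×8.175) / 9 = 10.575.

p₁ = 8.175, p₂ = 10.575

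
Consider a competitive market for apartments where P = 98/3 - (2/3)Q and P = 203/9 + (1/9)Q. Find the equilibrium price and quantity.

Set the two price expressions equal: 98/3 - (2/3)Q = 203/9 + (1/9)Q.
91/9 = (7/9)Q, so Q* = 13.
P* = 98/3 − (2/3)(13) = 24.

P* = 24, Q* = 13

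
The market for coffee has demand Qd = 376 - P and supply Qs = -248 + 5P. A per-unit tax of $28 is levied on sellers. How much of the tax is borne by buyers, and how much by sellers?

Buyers bear 70/3, sellers bear 14/3

Pre-tax equilibrium: P* = 104, Q* = 272.
Tax on sellers shifts supply to Qs = -248 + 5(P − 28) = -388 + 5P.
376 - P = -388 + 5P gives buyer price Pb = 382/3; sellers receive Ps = 382/3 − 28 = 298/3.
New quantity: Q = 376 − 1(382/3) = 746/3.
Buyer burden = 382/3 − 104 = 70/3; seller burden = 104 − 298/3 = 14/3.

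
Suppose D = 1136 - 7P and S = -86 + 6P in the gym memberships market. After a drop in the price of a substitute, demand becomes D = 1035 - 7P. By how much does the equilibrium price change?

ΔP = -101/13

Original equilibrium: P* = 94, Q* = 478.
New equilibrium: 1035 - 7P = -86 + 6P, so 1121 = 13P and P' = 1121/13; Q' = 1035 − 7(1121/13) = 5608/13.
Change in price: 1121/13 − 94 = -101/13.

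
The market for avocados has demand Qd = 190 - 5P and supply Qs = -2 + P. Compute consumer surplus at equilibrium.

Consumer surplus = 90

Equilibrium: 190 - 5P = -2 + P gives P* = 32, Q* = 30.
Demand choke price (Qd = 0): P = 38.
CS = ½(38 − 32)(30) = 90.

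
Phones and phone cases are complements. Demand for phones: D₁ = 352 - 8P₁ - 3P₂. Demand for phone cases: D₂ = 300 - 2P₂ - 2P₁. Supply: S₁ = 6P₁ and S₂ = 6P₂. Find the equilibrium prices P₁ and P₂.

P₁ = 958/53, P₂ = 1748/53

Market 1: 352 - 8P₁ - 3P₂ = 6P₁ → 14P₁ + 3P₂ = 352.
Market 2: 8P₂ + 2P₁ = 300.
Eliminating P₂: 8×(1) − 3×(2) gives 106P₁ = 1916, so P₁ = 958/53.
Back-substitute into (2): P₂ = (300 − 2×958/53) / 8 = 1748/53.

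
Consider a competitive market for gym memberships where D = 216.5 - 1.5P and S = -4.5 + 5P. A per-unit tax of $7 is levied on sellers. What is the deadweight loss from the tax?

Deadweight loss = 735/26

Pre-tax equilibrium: P* = 34, Q* = 165.5.
Tax on sellers shifts supply to S = -4.5 + 5(P − 7) = -39.5 + 5P.
216.5 - 1.5P = -39.5 + 5P gives buyer price Pb = 512/13; sellers receive Ps = 512/13 − 7 = 421/13.
New quantity: Q = 216.5 − 1.5(512/13) = 4093/26.
DWL = ½ × 7 × (165.5 − 4093/26) = 735/26.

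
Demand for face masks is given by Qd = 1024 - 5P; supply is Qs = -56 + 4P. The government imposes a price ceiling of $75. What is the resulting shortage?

Shortage = 405

Equilibrium price would be P* = 120, so the ceiling at 75 binds.
At P = 75: Qd = 1024 − 5(75) = 649, Qs = -56 + 4(75) = 244.
Shortage = 649 − 244 = 405.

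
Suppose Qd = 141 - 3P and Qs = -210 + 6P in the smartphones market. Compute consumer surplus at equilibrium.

Consumer surplus = 96

Equilibrium: 141 - 3P = -210 + 6P gives P* = 39, Q* = 24.
Demand choke price (Qd = 0): P = 47.
CS = ½(47 − 39)(24) = 96.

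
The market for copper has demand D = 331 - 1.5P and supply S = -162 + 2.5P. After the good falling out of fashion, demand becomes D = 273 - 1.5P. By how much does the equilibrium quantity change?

Original equilibrium: P* = 123.25, Q* = 146.125.
New equilibrium: 273 - 1.5P = -162 + 2.5P, so 435 = 4P and P' = 108.75; Q' = 273 − 1.5(108.75) = 109.875.
Change in quantity: 109.875 − 146.125 = -36.25.

ΔQ = -36.25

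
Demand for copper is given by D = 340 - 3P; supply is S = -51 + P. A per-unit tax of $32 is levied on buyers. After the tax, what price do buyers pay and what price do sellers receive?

Pre-tax equilibrium: P* = 97.75, Q* = 46.75.
Tax on buyers shifts demand to D = 340 − 3(P + 32) = 244 - 3P.
244 - 3P = -51 + P gives seller price Ps = 73.75; buyers pay Pb = 73.75 + 32 = 105.75.
New quantity: Q = 340 − 3(105.75) = 22.75.

Buyers pay $105.75, sellers receive $73.75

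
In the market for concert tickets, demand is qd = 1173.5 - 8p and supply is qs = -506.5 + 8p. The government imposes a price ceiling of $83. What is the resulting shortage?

Shortage = 352

Equilibrium price would be p* = 105, so the ceiling at 83 binds.
At p = 83: qd = 1173.5 − 8(83) = 509.5, qs = -506.5 + 8(83) = 157.5.
Shortage = 509.5 − 157.5 = 352.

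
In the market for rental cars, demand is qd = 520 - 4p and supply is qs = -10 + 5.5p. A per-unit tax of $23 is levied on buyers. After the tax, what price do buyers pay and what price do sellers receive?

Buyers pay 1313/19, sellers receive 876/19

Pre-tax equilibrium: p* = 1060/19, q* = 5640/19.
Tax on buyers shifts demand to qd = 520 − 4(p + 23) = 428 - 4p.
428 - 4p = -10 + 5.5p gives seller price ps = 876/19; buyers pay pb = 876/19 + 23 = 1313/19.
New quantity: q = 520 − 4(1313/19) = 4628/19.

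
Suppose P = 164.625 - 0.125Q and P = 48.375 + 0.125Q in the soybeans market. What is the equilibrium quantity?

Q* = 465

Set the two price expressions equal: 164.625 - 0.125Q = 48.375 + 0.125Q.
116.25 = 0.25Q, so Q* = 465.
P* = 164.625 − (0.125)(465) = 106.5.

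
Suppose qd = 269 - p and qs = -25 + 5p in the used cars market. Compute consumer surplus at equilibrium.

Consumer surplus = 24200

Equilibrium: 269 - p = -25 + 5p gives p* = 49, q* = 220.
Demand choke price (qd = 0): p = 269.
CS = ½(269 − 49)(220) = 24200.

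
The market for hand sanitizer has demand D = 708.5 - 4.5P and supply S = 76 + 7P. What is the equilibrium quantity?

Q* = 461

Set D = S: 708.5 - 4.5P = 76 + 7P.
632.5 = 11.5P, so P* = 55.
Q* = 708.5 − 4.5(55) = 461.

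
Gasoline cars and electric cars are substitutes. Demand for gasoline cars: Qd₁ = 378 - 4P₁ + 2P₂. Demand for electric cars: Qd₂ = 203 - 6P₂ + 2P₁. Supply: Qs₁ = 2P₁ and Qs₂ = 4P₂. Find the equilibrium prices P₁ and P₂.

P₁ = 74.75, P₂ = 35.25

Market 1: 378 - 4P₁ + 2P₂ = 2P₁ → 6P₁ - 2P₂ = 378.
Market 2: 10P₂ - 2P₁ = 203.
Eliminating P₂: 10×(1) + 2×(2) gives 56P₁ = 4186, so P₁ = 74.75.
Back-substitute into (2): P₂ = (203 + 2×74.75) / 10 = 35.25.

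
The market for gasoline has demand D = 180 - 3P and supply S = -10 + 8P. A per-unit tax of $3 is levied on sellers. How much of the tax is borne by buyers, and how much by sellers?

Buyers bear 24/11, sellers bear 9/11

Pre-tax equilibrium: P* = 190/11, Q* = 1410/11.
Tax on sellers shifts supply to S = -10 + 8(P − 3) = -34 + 8P.
180 - 3P = -34 + 8P gives buyer price Pb = 214/11; sellers receive Ps = 214/11 − 3 = 181/11.
New quantity: Q = 180 − 3(214/11) = 1338/11.
Buyer burden = 214/11 − 190/11 = 24/11; seller burden = 190/11 − 181/11 = 9/11.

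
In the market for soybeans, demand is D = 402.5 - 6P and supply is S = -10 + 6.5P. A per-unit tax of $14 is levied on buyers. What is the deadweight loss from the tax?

Deadweight loss = 305.76

Pre-tax equilibrium: P* = 33, Q* = 204.5.
Tax on buyers shifts demand to D = 402.5 − 6(P + 14) = 318.5 - 6P.
318.5 - 6P = -10 + 6.5P gives seller price Ps = 26.28; buyers pay Pb = 26.28 + 14 = 40.28.
New quantity: Q = 402.5 − 6(40.28) = 160.82.
DWL = ½ × 14 × (204.5 − 160.82) = 305.76.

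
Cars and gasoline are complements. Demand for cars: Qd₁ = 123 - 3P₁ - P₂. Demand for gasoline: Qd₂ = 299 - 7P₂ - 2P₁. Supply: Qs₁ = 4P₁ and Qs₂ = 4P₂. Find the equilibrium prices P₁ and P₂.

P₁ = 1054/75, P₂ = 1847/75

Market 1: 123 - 3P₁ - P₂ = 4P₁ → 7P₁ + P₂ = 123.
Market 2: 11P₂ + 2P₁ = 299.
Eliminating P₂: 11×(1) − 1×(2) gives 75P₁ = 1054, so P₁ = 1054/75.
Back-substitute into (2): P₂ = (299 − 2×1054/75) / 11 = 1847/75.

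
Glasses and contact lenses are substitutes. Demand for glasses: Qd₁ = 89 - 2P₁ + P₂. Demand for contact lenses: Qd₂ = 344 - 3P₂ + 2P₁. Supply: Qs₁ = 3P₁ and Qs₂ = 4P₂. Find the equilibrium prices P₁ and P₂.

Market 1: 89 - 2P₁ + P₂ = 3P₁ → 5P₁ - P₂ = 89.
Market 2: 7P₂ - 2P₁ = 344.
Eliminating P₂: 7×(1) + 1×(2) gives 33P₁ = 967, so P₁ = 967/33.
Back-substitute into (2): P₂ = (344 + 2×967/33) / 7 = 1898/33.

P₁ = 967/33, P₂ = 1898/33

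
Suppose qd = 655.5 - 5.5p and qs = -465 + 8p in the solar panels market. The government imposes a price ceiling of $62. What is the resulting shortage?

Equilibrium price would be p* = 83, so the ceiling at 62 binds.
At p = 62: qd = 655.5 − 5.5(62) = 314.5, qs = -465 + 8(62) = 31.
Shortage = 314.5 − 31 = 283.5.

Shortage = 283.5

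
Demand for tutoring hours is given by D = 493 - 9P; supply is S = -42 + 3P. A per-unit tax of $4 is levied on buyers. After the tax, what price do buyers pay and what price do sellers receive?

Buyers pay 547/12, sellers receive 499/12

Pre-tax equilibrium: P* = 535/12, Q* = 91.75.
Tax on buyers shifts demand to D = 493 − 9(P + 4) = 457 - 9P.
457 - 9P = -42 + 3P gives seller price Ps = 499/12; buyers pay Pb = 499/12 + 4 = 547/12.
New quantity: Q = 493 − 9(547/12) = 82.75.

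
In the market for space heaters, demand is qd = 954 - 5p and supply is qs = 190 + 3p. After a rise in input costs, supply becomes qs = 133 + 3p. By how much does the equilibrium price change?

Δp = 7.125

Original equilibrium: p* = 95.5, q* = 476.5.
New equilibrium: 954 - 5p = 133 + 3p, so 821 = 8p and p' = 102.625; q' = 954 − 5(102.625) = 440.875.
Change in price: 102.625 − 95.5 = 7.125.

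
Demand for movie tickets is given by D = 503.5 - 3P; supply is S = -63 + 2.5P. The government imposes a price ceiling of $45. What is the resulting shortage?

Shortage = 319

Equilibrium price would be P* = 103, so the ceiling at 45 binds.
At P = 45: D = 503.5 − 3(45) = 368.5, S = -63 + 2.5(45) = 49.5.
Shortage = 368.5 − 49.5 = 319.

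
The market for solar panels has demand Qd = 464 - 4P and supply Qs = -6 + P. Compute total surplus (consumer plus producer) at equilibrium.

Equilibrium: 464 - 4P = -6 + P gives P* = 94, Q* = 88.
Demand choke price: P = 116; supply starts at P = 6.
CS = ½(116 − 94)(88) = 968; PS = ½(94 − 6)(88) = 3872.

Total surplus = 4840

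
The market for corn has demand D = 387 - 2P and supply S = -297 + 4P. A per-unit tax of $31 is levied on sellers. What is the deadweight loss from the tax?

Deadweight loss = 1922/3

Pre-tax equilibrium: P* = 114, Q* = 159.
Tax on sellers shifts supply to S = -297 + 4(P − 31) = -421 + 4P.
387 - 2P = -421 + 4P gives buyer price Pb = 404/3; sellers receive Ps = 404/3 − 31 = 311/3.
New quantity: Q = 387 − 2(404/3) = 353/3.
DWL = ½ × 31 × (159 − 353/3) = 1922/3.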